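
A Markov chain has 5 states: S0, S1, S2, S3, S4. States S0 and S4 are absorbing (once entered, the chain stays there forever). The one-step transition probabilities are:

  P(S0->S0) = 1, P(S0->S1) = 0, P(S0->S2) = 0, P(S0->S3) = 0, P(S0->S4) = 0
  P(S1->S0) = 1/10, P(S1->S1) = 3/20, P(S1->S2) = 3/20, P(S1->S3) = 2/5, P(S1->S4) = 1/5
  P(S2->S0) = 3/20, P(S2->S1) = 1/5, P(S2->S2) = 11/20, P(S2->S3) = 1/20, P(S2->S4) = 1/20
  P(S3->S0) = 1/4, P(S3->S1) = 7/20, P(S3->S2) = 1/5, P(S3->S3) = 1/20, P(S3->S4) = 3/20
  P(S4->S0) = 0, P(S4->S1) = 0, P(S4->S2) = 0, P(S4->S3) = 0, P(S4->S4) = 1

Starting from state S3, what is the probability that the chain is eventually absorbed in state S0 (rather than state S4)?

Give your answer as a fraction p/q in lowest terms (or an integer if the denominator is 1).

Answer: 565/979

Derivation:
Let a_i = P(absorbed in S0 | start in state i).
Boundary conditions: a_S0 = 1, a_S4 = 0.
For each transient state i, a_i = sum_j P(i->j) * a_j:
  a_S1 = 1/10*a_S0 + 3/20*a_S1 + 3/20*a_S2 + 2/5*a_S3 + 1/5*a_S4
  a_S2 = 3/20*a_S0 + 1/5*a_S1 + 11/20*a_S2 + 1/20*a_S3 + 1/20*a_S4
  a_S3 = 1/4*a_S0 + 7/20*a_S1 + 1/5*a_S2 + 1/20*a_S3 + 3/20*a_S4

Substituting a_S0 = 1 and a_S4 = 0, rearrange to (I - Q) a = r where r[i] = P(i -> S0):
  [17/20, -3/20, -2/5] . (a_S1, a_S2, a_S3) = 1/10
  [-1/5, 9/20, -1/20] . (a_S1, a_S2, a_S3) = 3/20
  [-7/20, -1/5, 19/20] . (a_S1, a_S2, a_S3) = 1/4

Solving yields:
  a_S1 = 488/979
  a_S2 = 606/979
  a_S3 = 565/979

Starting state is S3, so the absorption probability is a_S3 = 565/979.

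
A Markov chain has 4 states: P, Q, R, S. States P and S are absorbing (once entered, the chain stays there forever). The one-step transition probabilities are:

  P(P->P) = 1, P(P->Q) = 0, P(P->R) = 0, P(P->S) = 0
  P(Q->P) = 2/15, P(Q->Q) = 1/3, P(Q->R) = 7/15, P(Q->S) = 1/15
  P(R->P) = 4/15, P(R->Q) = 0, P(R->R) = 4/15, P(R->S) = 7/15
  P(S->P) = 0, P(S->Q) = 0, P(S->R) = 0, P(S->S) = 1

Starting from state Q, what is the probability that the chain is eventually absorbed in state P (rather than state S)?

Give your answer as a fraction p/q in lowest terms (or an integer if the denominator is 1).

Answer: 5/11

Derivation:
Let a_i = P(absorbed in P | start in state i).
Boundary conditions: a_P = 1, a_S = 0.
For each transient state i, a_i = sum_j P(i->j) * a_j:
  a_Q = 2/15*a_P + 1/3*a_Q + 7/15*a_R + 1/15*a_S
  a_R = 4/15*a_P + 0*a_Q + 4/15*a_R + 7/15*a_S

Substituting a_P = 1 and a_S = 0, rearrange to (I - Q) a = r where r[i] = P(i -> P):
  [2/3, -7/15] . (a_Q, a_R) = 2/15
  [0, 11/15] . (a_Q, a_R) = 4/15

Solving yields:
  a_Q = 5/11
  a_R = 4/11

Starting state is Q, so the absorption probability is a_Q = 5/11.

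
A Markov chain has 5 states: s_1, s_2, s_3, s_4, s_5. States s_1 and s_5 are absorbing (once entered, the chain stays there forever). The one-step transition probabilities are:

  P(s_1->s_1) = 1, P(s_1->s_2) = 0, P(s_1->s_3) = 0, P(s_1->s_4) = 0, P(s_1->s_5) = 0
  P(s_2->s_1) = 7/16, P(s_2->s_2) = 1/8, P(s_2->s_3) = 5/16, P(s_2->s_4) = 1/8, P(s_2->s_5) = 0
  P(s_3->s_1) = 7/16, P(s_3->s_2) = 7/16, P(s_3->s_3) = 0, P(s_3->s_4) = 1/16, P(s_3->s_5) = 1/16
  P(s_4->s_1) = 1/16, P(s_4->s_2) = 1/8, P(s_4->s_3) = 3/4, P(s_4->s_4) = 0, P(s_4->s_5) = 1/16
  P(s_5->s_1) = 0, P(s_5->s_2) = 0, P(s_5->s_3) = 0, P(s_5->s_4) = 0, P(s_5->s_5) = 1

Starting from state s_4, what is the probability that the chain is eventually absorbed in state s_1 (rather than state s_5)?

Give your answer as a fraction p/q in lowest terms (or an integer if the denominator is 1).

Answer: 2247/2614

Derivation:
Let a_i = P(absorbed in s_1 | start in state i).
Boundary conditions: a_s_1 = 1, a_s_5 = 0.
For each transient state i, a_i = sum_j P(i->j) * a_j:
  a_s_2 = 7/16*a_s_1 + 1/8*a_s_2 + 5/16*a_s_3 + 1/8*a_s_4 + 0*a_s_5
  a_s_3 = 7/16*a_s_1 + 7/16*a_s_2 + 0*a_s_3 + 1/16*a_s_4 + 1/16*a_s_5
  a_s_4 = 1/16*a_s_1 + 1/8*a_s_2 + 3/4*a_s_3 + 0*a_s_4 + 1/16*a_s_5

Substituting a_s_1 = 1 and a_s_5 = 0, rearrange to (I - Q) a = r where r[i] = P(i -> s_1):
  [7/8, -5/16, -1/8] . (a_s_2, a_s_3, a_s_4) = 7/16
  [-7/16, 1, -1/16] . (a_s_2, a_s_3, a_s_4) = 7/16
  [-1/8, -3/4, 1] . (a_s_2, a_s_3, a_s_4) = 1/16

Solving yields:
  a_s_2 = 2473/2614
  a_s_3 = 1183/1307
  a_s_4 = 2247/2614

Starting state is s_4, so the absorption probability is a_s_4 = 2247/2614.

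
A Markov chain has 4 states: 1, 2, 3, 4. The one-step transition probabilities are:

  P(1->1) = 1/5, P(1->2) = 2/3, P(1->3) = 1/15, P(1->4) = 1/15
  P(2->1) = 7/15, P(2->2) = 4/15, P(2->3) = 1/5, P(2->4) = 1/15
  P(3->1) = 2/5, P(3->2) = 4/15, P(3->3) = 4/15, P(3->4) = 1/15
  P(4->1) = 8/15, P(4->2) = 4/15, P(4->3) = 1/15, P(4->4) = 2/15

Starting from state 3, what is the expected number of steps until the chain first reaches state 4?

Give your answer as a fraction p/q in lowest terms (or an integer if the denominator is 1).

Answer: 15

Derivation:
Let h_i = expected steps to first reach 4 from state i.
Boundary: h_4 = 0.
First-step equations for the other states:
  h_1 = 1 + 1/5*h_1 + 2/3*h_2 + 1/15*h_3 + 1/15*h_4
  h_2 = 1 + 7/15*h_1 + 4/15*h_2 + 1/5*h_3 + 1/15*h_4
  h_3 = 1 + 2/5*h_1 + 4/15*h_2 + 4/15*h_3 + 1/15*h_4

Substituting h_4 = 0 and rearranging gives the linear system (I - Q) h = 1:
  [4/5, -2/3, -1/15] . (h_1, h_2, h_3) = 1
  [-7/15, 11/15, -1/5] . (h_1, h_2, h_3) = 1
  [-2/5, -4/15, 11/15] . (h_1, h_2, h_3) = 1

Solving yields:
  h_1 = 15
  h_2 = 15
  h_3 = 15

Starting state is 3, so the expected hitting time is h_3 = 15.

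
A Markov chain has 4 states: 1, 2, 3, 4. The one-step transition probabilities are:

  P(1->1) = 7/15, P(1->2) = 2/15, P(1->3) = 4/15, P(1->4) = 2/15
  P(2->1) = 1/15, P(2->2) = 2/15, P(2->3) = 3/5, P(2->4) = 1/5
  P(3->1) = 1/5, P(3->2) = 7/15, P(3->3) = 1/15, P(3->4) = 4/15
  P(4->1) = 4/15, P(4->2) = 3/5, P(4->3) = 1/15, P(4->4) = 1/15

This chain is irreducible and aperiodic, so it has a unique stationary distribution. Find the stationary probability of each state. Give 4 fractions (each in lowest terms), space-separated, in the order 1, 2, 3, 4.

Answer: 891/3829 1186/3829 1066/3829 98/547

Derivation:
The stationary distribution satisfies pi = pi * P, i.e.:
  pi_1 = 7/15*pi_1 + 1/15*pi_2 + 1/5*pi_3 + 4/15*pi_4
  pi_2 = 2/15*pi_1 + 2/15*pi_2 + 7/15*pi_3 + 3/5*pi_4
  pi_3 = 4/15*pi_1 + 3/5*pi_2 + 1/15*pi_3 + 1/15*pi_4
  pi_4 = 2/15*pi_1 + 1/5*pi_2 + 4/15*pi_3 + 1/15*pi_4
with normalization: pi_1 + pi_2 + pi_3 + pi_4 = 1.

Using the first 3 balance equations plus normalization, the linear system A*pi = b is:
  [-8/15, 1/15, 1/5, 4/15] . pi = 0
  [2/15, -13/15, 7/15, 3/5] . pi = 0
  [4/15, 3/5, -14/15, 1/15] . pi = 0
  [1, 1, 1, 1] . pi = 1

Solving yields:
  pi_1 = 891/3829
  pi_2 = 1186/3829
  pi_3 = 1066/3829
  pi_4 = 98/547

Verification (pi * P):
  891/3829*7/15 + 1186/3829*1/15 + 1066/3829*1/5 + 98/547*4/15 = 891/3829 = pi_1  (ok)
  891/3829*2/15 + 1186/3829*2/15 + 1066/3829*7/15 + 98/547*3/5 = 1186/3829 = pi_2  (ok)
  891/3829*4/15 + 1186/3829*3/5 + 1066/3829*1/15 + 98/547*1/15 = 1066/3829 = pi_3  (ok)
  891/3829*2/15 + 1186/3829*1/5 + 1066/3829*4/15 + 98/547*1/15 = 98/547 = pi_4  (ok)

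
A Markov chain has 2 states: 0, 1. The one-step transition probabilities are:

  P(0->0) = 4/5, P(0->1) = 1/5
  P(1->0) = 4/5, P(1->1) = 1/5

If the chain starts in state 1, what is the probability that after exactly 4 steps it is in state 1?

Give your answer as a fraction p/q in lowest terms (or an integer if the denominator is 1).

Answer: 1/5

Derivation:
Computing P^4 by repeated multiplication:
P^1 =
  0: [4/5, 1/5]
  1: [4/5, 1/5]
P^2 =
  0: [4/5, 1/5]
  1: [4/5, 1/5]
P^3 =
  0: [4/5, 1/5]
  1: [4/5, 1/5]
P^4 =
  0: [4/5, 1/5]
  1: [4/5, 1/5]

(P^4)[1 -> 1] = 1/5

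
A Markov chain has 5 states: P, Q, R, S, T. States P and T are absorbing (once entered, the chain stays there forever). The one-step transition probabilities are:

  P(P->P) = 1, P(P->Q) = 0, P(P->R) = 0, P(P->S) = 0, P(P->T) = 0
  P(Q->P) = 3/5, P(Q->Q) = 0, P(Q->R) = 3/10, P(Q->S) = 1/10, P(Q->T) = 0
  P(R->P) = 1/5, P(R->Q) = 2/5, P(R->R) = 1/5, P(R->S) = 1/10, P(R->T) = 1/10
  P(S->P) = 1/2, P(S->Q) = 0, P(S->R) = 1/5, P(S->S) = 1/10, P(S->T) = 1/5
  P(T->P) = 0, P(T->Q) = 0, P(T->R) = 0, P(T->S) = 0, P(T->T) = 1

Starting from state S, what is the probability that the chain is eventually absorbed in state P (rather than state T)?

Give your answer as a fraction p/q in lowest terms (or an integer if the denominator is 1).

Answer: 107/146

Derivation:
Let a_i = P(absorbed in P | start in state i).
Boundary conditions: a_P = 1, a_T = 0.
For each transient state i, a_i = sum_j P(i->j) * a_j:
  a_Q = 3/5*a_P + 0*a_Q + 3/10*a_R + 1/10*a_S + 0*a_T
  a_R = 1/5*a_P + 2/5*a_Q + 1/5*a_R + 1/10*a_S + 1/10*a_T
  a_S = 1/2*a_P + 0*a_Q + 1/5*a_R + 1/10*a_S + 1/5*a_T

Substituting a_P = 1 and a_T = 0, rearrange to (I - Q) a = r where r[i] = P(i -> P):
  [1, -3/10, -1/10] . (a_Q, a_R, a_S) = 3/5
  [-2/5, 4/5, -1/10] . (a_Q, a_R, a_S) = 1/5
  [0, -1/5, 9/10] . (a_Q, a_R, a_S) = 1/2

Solving yields:
  a_Q = 533/584
  a_R = 233/292
  a_S = 107/146

Starting state is S, so the absorption probability is a_S = 107/146.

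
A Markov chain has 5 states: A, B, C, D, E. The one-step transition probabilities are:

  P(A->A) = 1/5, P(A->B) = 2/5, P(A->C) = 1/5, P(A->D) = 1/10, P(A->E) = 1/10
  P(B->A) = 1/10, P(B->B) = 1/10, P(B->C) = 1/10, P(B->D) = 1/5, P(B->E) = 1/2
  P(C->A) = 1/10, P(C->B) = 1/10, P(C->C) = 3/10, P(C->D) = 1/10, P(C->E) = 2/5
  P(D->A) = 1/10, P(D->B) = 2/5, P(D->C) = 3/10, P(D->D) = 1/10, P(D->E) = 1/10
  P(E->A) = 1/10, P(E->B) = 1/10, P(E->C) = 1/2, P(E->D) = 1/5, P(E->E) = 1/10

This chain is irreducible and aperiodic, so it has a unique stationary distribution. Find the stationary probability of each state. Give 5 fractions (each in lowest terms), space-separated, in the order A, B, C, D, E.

Answer: 1/9 341/1932 887/2898 139/966 169/644

Derivation:
The stationary distribution satisfies pi = pi * P, i.e.:
  pi_A = 1/5*pi_A + 1/10*pi_B + 1/10*pi_C + 1/10*pi_D + 1/10*pi_E
  pi_B = 2/5*pi_A + 1/10*pi_B + 1/10*pi_C + 2/5*pi_D + 1/10*pi_E
  pi_C = 1/5*pi_A + 1/10*pi_B + 3/10*pi_C + 3/10*pi_D + 1/2*pi_E
  pi_D = 1/10*pi_A + 1/5*pi_B + 1/10*pi_C + 1/10*pi_D + 1/5*pi_E
  pi_E = 1/10*pi_A + 1/2*pi_B + 2/5*pi_C + 1/10*pi_D + 1/10*pi_E
with normalization: pi_A + pi_B + pi_C + pi_D + pi_E = 1.

Using the first 4 balance equations plus normalization, the linear system A*pi = b is:
  [-4/5, 1/10, 1/10, 1/10, 1/10] . pi = 0
  [2/5, -9/10, 1/10, 2/5, 1/10] . pi = 0
  [1/5, 1/10, -7/10, 3/10, 1/2] . pi = 0
  [1/10, 1/5, 1/10, -9/10, 1/5] . pi = 0
  [1, 1, 1, 1, 1] . pi = 1

Solving yields:
  pi_A = 1/9
  pi_B = 341/1932
  pi_C = 887/2898
  pi_D = 139/966
  pi_E = 169/644

Verification (pi * P):
  1/9*1/5 + 341/1932*1/10 + 887/2898*1/10 + 139/966*1/10 + 169/644*1/10 = 1/9 = pi_A  (ok)
  1/9*2/5 + 341/1932*1/10 + 887/2898*1/10 + 139/966*2/5 + 169/644*1/10 = 341/1932 = pi_B  (ok)
  1/9*1/5 + 341/1932*1/10 + 887/2898*3/10 + 139/966*3/10 + 169/644*1/2 = 887/2898 = pi_C  (ok)
  1/9*1/10 + 341/1932*1/5 + 887/2898*1/10 + 139/966*1/10 + 169/644*1/5 = 139/966 = pi_D  (ok)
  1/9*1/10 + 341/1932*1/2 + 887/2898*2/5 + 139/966*1/10 + 169/644*1/10 = 169/644 = pi_E  (ok)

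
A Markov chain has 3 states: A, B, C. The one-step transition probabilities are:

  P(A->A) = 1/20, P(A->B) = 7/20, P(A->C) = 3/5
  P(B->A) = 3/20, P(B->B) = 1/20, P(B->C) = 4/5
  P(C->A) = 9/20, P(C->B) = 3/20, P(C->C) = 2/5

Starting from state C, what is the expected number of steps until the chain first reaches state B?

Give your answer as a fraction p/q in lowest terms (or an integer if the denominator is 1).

Answer: 14/3

Derivation:
Let h_i = expected steps to first reach B from state i.
Boundary: h_B = 0.
First-step equations for the other states:
  h_A = 1 + 1/20*h_A + 7/20*h_B + 3/5*h_C
  h_C = 1 + 9/20*h_A + 3/20*h_B + 2/5*h_C

Substituting h_B = 0 and rearranging gives the linear system (I - Q) h = 1:
  [19/20, -3/5] . (h_A, h_C) = 1
  [-9/20, 3/5] . (h_A, h_C) = 1

Solving yields:
  h_A = 4
  h_C = 14/3

Starting state is C, so the expected hitting time is h_C = 14/3.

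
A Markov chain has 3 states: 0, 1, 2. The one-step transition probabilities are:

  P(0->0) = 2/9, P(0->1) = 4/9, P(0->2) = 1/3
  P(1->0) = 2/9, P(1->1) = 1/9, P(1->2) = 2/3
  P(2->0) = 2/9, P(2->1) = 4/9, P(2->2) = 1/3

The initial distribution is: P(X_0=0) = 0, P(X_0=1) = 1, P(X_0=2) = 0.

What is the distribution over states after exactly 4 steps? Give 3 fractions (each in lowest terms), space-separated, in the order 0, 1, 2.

Propagating the distribution step by step (d_{t+1} = d_t * P):
d_0 = (0=0, 1=1, 2=0)
  d_1[0] = 0*2/9 + 1*2/9 + 0*2/9 = 2/9
  d_1[1] = 0*4/9 + 1*1/9 + 0*4/9 = 1/9
  d_1[2] = 0*1/3 + 1*2/3 + 0*1/3 = 2/3
d_1 = (0=2/9, 1=1/9, 2=2/3)
  d_2[0] = 2/9*2/9 + 1/9*2/9 + 2/3*2/9 = 2/9
  d_2[1] = 2/9*4/9 + 1/9*1/9 + 2/3*4/9 = 11/27
  d_2[2] = 2/9*1/3 + 1/9*2/3 + 2/3*1/3 = 10/27
d_2 = (0=2/9, 1=11/27, 2=10/27)
  d_3[0] = 2/9*2/9 + 11/27*2/9 + 10/27*2/9 = 2/9
  d_3[1] = 2/9*4/9 + 11/27*1/9 + 10/27*4/9 = 25/81
  d_3[2] = 2/9*1/3 + 11/27*2/3 + 10/27*1/3 = 38/81
d_3 = (0=2/9, 1=25/81, 2=38/81)
  d_4[0] = 2/9*2/9 + 25/81*2/9 + 38/81*2/9 = 2/9
  d_4[1] = 2/9*4/9 + 25/81*1/9 + 38/81*4/9 = 83/243
  d_4[2] = 2/9*1/3 + 25/81*2/3 + 38/81*1/3 = 106/243
d_4 = (0=2/9, 1=83/243, 2=106/243)

Answer: 2/9 83/243 106/243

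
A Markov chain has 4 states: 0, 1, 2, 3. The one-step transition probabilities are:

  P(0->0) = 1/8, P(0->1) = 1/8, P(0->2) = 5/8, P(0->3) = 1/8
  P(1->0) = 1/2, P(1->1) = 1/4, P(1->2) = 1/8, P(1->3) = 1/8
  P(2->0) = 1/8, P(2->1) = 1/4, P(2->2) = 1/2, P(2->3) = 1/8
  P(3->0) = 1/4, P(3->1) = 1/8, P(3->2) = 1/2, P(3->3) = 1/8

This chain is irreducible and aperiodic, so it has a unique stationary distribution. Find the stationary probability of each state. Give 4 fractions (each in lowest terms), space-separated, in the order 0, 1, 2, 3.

The stationary distribution satisfies pi = pi * P, i.e.:
  pi_0 = 1/8*pi_0 + 1/2*pi_1 + 1/8*pi_2 + 1/4*pi_3
  pi_1 = 1/8*pi_0 + 1/4*pi_1 + 1/4*pi_2 + 1/8*pi_3
  pi_2 = 5/8*pi_0 + 1/8*pi_1 + 1/2*pi_2 + 1/2*pi_3
  pi_3 = 1/8*pi_0 + 1/8*pi_1 + 1/8*pi_2 + 1/8*pi_3
with normalization: pi_0 + pi_1 + pi_2 + pi_3 = 1.

Using the first 3 balance equations plus normalization, the linear system A*pi = b is:
  [-7/8, 1/2, 1/8, 1/4] . pi = 0
  [1/8, -3/4, 1/4, 1/8] . pi = 0
  [5/8, 1/8, -1/2, 1/2] . pi = 0
  [1, 1, 1, 1] . pi = 1

Solving yields:
  pi_0 = 117/536
  pi_1 = 111/536
  pi_2 = 241/536
  pi_3 = 1/8

Verification (pi * P):
  117/536*1/8 + 111/536*1/2 + 241/536*1/8 + 1/8*1/4 = 117/536 = pi_0  (ok)
  117/536*1/8 + 111/536*1/4 + 241/536*1/4 + 1/8*1/8 = 111/536 = pi_1  (ok)
  117/536*5/8 + 111/536*1/8 + 241/536*1/2 + 1/8*1/2 = 241/536 = pi_2  (ok)
  117/536*1/8 + 111/536*1/8 + 241/536*1/8 + 1/8*1/8 = 1/8 = pi_3  (ok)

Answer: 117/536 111/536 241/536 1/8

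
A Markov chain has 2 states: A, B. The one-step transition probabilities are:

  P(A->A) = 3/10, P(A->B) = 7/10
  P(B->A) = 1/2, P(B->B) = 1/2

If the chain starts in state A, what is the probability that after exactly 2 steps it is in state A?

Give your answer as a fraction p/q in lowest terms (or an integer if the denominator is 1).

Answer: 11/25

Derivation:
Computing P^2 by repeated multiplication:
P^1 =
  A: [3/10, 7/10]
  B: [1/2, 1/2]
P^2 =
  A: [11/25, 14/25]
  B: [2/5, 3/5]

(P^2)[A -> A] = 11/25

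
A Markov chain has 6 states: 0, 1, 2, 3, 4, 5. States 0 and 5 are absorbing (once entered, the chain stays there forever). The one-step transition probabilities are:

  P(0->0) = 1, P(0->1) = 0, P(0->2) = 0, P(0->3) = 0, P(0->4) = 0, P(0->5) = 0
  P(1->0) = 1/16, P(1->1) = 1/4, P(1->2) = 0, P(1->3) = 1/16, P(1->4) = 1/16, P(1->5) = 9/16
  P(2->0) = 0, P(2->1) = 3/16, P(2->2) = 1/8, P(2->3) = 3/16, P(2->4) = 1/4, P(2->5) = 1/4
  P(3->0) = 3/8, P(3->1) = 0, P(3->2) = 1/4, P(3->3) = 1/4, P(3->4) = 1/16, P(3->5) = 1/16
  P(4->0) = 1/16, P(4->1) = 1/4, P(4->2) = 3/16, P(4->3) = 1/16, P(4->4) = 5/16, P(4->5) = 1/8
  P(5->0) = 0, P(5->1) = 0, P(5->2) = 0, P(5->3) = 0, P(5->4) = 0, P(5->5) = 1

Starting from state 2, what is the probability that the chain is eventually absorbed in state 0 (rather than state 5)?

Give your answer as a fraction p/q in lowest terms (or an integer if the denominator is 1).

Answer: 1384/5797

Derivation:
Let a_i = P(absorbed in 0 | start in state i).
Boundary conditions: a_0 = 1, a_5 = 0.
For each transient state i, a_i = sum_j P(i->j) * a_j:
  a_1 = 1/16*a_0 + 1/4*a_1 + 0*a_2 + 1/16*a_3 + 1/16*a_4 + 9/16*a_5
  a_2 = 0*a_0 + 3/16*a_1 + 1/8*a_2 + 3/16*a_3 + 1/4*a_4 + 1/4*a_5
  a_3 = 3/8*a_0 + 0*a_1 + 1/4*a_2 + 1/4*a_3 + 1/16*a_4 + 1/16*a_5
  a_4 = 1/16*a_0 + 1/4*a_1 + 3/16*a_2 + 1/16*a_3 + 5/16*a_4 + 1/8*a_5

Substituting a_0 = 1 and a_5 = 0, rearrange to (I - Q) a = r where r[i] = P(i -> 0):
  [3/4, 0, -1/16, -1/16] . (a_1, a_2, a_3, a_4) = 1/16
  [-3/16, 7/8, -3/16, -1/4] . (a_1, a_2, a_3, a_4) = 0
  [0, -1/4, 3/4, -1/16] . (a_1, a_2, a_3, a_4) = 3/8
  [-1/4, -3/16, -1/16, 11/16] . (a_1, a_2, a_3, a_4) = 1/16

Solving yields:
  a_1 = 903/5797
  a_2 = 1384/5797
  a_3 = 3489/5797
  a_4 = 50/187

Starting state is 2, so the absorption probability is a_2 = 1384/5797.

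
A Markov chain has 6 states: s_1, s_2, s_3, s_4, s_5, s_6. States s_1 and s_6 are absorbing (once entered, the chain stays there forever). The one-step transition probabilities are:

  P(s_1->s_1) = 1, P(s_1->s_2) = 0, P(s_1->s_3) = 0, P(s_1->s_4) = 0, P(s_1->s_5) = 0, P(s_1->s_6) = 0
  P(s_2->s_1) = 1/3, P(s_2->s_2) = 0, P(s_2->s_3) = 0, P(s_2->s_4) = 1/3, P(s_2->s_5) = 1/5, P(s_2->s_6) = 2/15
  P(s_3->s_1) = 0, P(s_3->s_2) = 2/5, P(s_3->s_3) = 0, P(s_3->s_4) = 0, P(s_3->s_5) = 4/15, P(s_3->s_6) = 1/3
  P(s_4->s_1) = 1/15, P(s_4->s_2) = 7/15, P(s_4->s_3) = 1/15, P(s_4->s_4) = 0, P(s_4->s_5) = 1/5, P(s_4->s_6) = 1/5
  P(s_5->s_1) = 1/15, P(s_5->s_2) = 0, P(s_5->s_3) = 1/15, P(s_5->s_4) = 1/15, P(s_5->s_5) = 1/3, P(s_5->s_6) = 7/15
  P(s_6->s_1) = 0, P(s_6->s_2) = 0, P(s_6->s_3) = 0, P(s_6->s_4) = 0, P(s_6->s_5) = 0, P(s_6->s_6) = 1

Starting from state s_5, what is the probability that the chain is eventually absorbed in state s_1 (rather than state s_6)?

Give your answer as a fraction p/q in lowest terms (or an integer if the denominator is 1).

Answer: 1020/6503

Derivation:
Let a_i = P(absorbed in s_1 | start in state i).
Boundary conditions: a_s_1 = 1, a_s_6 = 0.
For each transient state i, a_i = sum_j P(i->j) * a_j:
  a_s_2 = 1/3*a_s_1 + 0*a_s_2 + 0*a_s_3 + 1/3*a_s_4 + 1/5*a_s_5 + 2/15*a_s_6
  a_s_3 = 0*a_s_1 + 2/5*a_s_2 + 0*a_s_3 + 0*a_s_4 + 4/15*a_s_5 + 1/3*a_s_6
  a_s_4 = 1/15*a_s_1 + 7/15*a_s_2 + 1/15*a_s_3 + 0*a_s_4 + 1/5*a_s_5 + 1/5*a_s_6
  a_s_5 = 1/15*a_s_1 + 0*a_s_2 + 1/15*a_s_3 + 1/15*a_s_4 + 1/3*a_s_5 + 7/15*a_s_6

Substituting a_s_1 = 1 and a_s_6 = 0, rearrange to (I - Q) a = r where r[i] = P(i -> s_1):
  [1, 0, -1/3, -1/5] . (a_s_2, a_s_3, a_s_4, a_s_5) = 1/3
  [-2/5, 1, 0, -4/15] . (a_s_2, a_s_3, a_s_4, a_s_5) = 0
  [-7/15, -1/15, 1, -1/5] . (a_s_2, a_s_3, a_s_4, a_s_5) = 1/15
  [0, -1/15, -1/15, 2/3] . (a_s_2, a_s_3, a_s_4, a_s_5) = 1/15

Solving yields:
  a_s_2 = 3100/6503
  a_s_3 = 216/929
  a_s_4 = 2185/6503
  a_s_5 = 1020/6503

Starting state is s_5, so the absorption probability is a_s_5 = 1020/6503.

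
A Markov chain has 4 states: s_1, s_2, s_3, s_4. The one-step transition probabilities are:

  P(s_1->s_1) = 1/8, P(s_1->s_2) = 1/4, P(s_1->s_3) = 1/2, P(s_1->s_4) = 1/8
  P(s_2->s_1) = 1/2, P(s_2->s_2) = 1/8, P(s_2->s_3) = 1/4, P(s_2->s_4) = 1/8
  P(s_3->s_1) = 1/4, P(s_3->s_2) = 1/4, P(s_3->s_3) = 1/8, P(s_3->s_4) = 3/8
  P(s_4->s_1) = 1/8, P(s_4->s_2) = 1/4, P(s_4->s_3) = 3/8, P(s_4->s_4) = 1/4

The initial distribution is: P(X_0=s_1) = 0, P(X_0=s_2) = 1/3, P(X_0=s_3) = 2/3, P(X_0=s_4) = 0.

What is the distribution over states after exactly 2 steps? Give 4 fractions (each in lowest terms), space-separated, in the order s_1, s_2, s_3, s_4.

Propagating the distribution step by step (d_{t+1} = d_t * P):
d_0 = (s_1=0, s_2=1/3, s_3=2/3, s_4=0)
  d_1[s_1] = 0*1/8 + 1/3*1/2 + 2/3*1/4 + 0*1/8 = 1/3
  d_1[s_2] = 0*1/4 + 1/3*1/8 + 2/3*1/4 + 0*1/4 = 5/24
  d_1[s_3] = 0*1/2 + 1/3*1/4 + 2/3*1/8 + 0*3/8 = 1/6
  d_1[s_4] = 0*1/8 + 1/3*1/8 + 2/3*3/8 + 0*1/4 = 7/24
d_1 = (s_1=1/3, s_2=5/24, s_3=1/6, s_4=7/24)
  d_2[s_1] = 1/3*1/8 + 5/24*1/2 + 1/6*1/4 + 7/24*1/8 = 43/192
  d_2[s_2] = 1/3*1/4 + 5/24*1/8 + 1/6*1/4 + 7/24*1/4 = 43/192
  d_2[s_3] = 1/3*1/2 + 5/24*1/4 + 1/6*1/8 + 7/24*3/8 = 67/192
  d_2[s_4] = 1/3*1/8 + 5/24*1/8 + 1/6*3/8 + 7/24*1/4 = 13/64
d_2 = (s_1=43/192, s_2=43/192, s_3=67/192, s_4=13/64)

Answer: 43/192 43/192 67/192 13/64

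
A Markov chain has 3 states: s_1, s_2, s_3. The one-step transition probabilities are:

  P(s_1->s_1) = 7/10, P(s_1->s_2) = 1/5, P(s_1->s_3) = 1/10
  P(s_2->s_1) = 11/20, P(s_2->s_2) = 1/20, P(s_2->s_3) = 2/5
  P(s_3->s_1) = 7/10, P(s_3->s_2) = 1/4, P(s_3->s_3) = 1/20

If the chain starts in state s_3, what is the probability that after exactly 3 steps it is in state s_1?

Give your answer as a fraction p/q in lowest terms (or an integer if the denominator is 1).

Computing P^3 by repeated multiplication:
P^1 =
  s_1: [7/10, 1/5, 1/10]
  s_2: [11/20, 1/20, 2/5]
  s_3: [7/10, 1/4, 1/20]
P^2 =
  s_1: [67/100, 7/40, 31/200]
  s_2: [277/400, 17/80, 19/200]
  s_3: [53/80, 33/200, 69/400]
P^3 =
  s_1: [539/800, 363/2000, 579/4000]
  s_2: [1069/1600, 1383/8000, 159/1000]
  s_3: [2701/4000, 1471/8000, 1127/8000]

(P^3)[s_3 -> s_1] = 2701/4000

Answer: 2701/4000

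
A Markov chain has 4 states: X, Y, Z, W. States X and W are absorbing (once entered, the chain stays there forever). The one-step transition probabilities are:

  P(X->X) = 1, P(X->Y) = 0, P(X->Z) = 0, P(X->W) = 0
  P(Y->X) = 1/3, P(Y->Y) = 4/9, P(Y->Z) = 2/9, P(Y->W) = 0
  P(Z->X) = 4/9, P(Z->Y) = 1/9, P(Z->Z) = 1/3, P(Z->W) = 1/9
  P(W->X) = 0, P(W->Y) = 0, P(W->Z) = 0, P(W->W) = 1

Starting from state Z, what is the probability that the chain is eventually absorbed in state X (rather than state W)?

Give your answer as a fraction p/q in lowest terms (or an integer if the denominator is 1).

Answer: 23/28

Derivation:
Let a_i = P(absorbed in X | start in state i).
Boundary conditions: a_X = 1, a_W = 0.
For each transient state i, a_i = sum_j P(i->j) * a_j:
  a_Y = 1/3*a_X + 4/9*a_Y + 2/9*a_Z + 0*a_W
  a_Z = 4/9*a_X + 1/9*a_Y + 1/3*a_Z + 1/9*a_W

Substituting a_X = 1 and a_W = 0, rearrange to (I - Q) a = r where r[i] = P(i -> X):
  [5/9, -2/9] . (a_Y, a_Z) = 1/3
  [-1/9, 2/3] . (a_Y, a_Z) = 4/9

Solving yields:
  a_Y = 13/14
  a_Z = 23/28

Starting state is Z, so the absorption probability is a_Z = 23/28.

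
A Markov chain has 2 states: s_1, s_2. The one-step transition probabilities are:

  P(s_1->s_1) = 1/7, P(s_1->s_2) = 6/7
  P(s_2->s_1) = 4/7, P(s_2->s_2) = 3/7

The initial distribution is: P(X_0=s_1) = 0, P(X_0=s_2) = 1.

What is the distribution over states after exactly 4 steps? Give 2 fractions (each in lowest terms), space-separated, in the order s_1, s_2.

Propagating the distribution step by step (d_{t+1} = d_t * P):
d_0 = (s_1=0, s_2=1)
  d_1[s_1] = 0*1/7 + 1*4/7 = 4/7
  d_1[s_2] = 0*6/7 + 1*3/7 = 3/7
d_1 = (s_1=4/7, s_2=3/7)
  d_2[s_1] = 4/7*1/7 + 3/7*4/7 = 16/49
  d_2[s_2] = 4/7*6/7 + 3/7*3/7 = 33/49
d_2 = (s_1=16/49, s_2=33/49)
  d_3[s_1] = 16/49*1/7 + 33/49*4/7 = 148/343
  d_3[s_2] = 16/49*6/7 + 33/49*3/7 = 195/343
d_3 = (s_1=148/343, s_2=195/343)
  d_4[s_1] = 148/343*1/7 + 195/343*4/7 = 928/2401
  d_4[s_2] = 148/343*6/7 + 195/343*3/7 = 1473/2401
d_4 = (s_1=928/2401, s_2=1473/2401)

Answer: 928/2401 1473/2401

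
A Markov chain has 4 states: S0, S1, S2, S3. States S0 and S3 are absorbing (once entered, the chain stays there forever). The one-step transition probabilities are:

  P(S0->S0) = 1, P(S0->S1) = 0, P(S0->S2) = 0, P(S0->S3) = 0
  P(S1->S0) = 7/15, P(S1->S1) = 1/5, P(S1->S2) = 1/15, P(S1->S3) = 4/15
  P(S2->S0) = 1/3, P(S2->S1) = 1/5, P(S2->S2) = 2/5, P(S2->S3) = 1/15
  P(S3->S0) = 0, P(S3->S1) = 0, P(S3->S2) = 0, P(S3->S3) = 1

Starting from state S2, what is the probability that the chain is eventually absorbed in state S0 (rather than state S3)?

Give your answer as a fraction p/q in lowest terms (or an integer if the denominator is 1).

Answer: 27/35

Derivation:
Let a_i = P(absorbed in S0 | start in state i).
Boundary conditions: a_S0 = 1, a_S3 = 0.
For each transient state i, a_i = sum_j P(i->j) * a_j:
  a_S1 = 7/15*a_S0 + 1/5*a_S1 + 1/15*a_S2 + 4/15*a_S3
  a_S2 = 1/3*a_S0 + 1/5*a_S1 + 2/5*a_S2 + 1/15*a_S3

Substituting a_S0 = 1 and a_S3 = 0, rearrange to (I - Q) a = r where r[i] = P(i -> S0):
  [4/5, -1/15] . (a_S1, a_S2) = 7/15
  [-1/5, 3/5] . (a_S1, a_S2) = 1/3

Solving yields:
  a_S1 = 68/105
  a_S2 = 27/35

Starting state is S2, so the absorption probability is a_S2 = 27/35.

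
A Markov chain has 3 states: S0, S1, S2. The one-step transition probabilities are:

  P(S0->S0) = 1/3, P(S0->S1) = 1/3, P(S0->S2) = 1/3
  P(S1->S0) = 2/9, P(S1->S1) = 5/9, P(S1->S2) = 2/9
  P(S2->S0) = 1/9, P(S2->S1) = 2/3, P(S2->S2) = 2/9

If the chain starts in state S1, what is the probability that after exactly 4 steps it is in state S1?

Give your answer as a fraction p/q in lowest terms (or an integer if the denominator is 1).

Answer: 3505/6561

Derivation:
Computing P^4 by repeated multiplication:
P^1 =
  S0: [1/3, 1/3, 1/3]
  S1: [2/9, 5/9, 2/9]
  S2: [1/9, 2/3, 2/9]
P^2 =
  S0: [2/9, 14/27, 7/27]
  S1: [2/9, 43/81, 20/81]
  S2: [17/81, 5/9, 19/81]
P^3 =
  S0: [53/243, 130/243, 20/81]
  S1: [160/729, 389/729, 20/81]
  S2: [160/729, 130/243, 179/729]
P^4 =
  S0: [479/2187, 1169/2187, 539/2187]
  S1: [1438/6561, 3505/6561, 1618/6561]
  S2: [1439/6561, 1168/2187, 1618/6561]

(P^4)[S1 -> S1] = 3505/6561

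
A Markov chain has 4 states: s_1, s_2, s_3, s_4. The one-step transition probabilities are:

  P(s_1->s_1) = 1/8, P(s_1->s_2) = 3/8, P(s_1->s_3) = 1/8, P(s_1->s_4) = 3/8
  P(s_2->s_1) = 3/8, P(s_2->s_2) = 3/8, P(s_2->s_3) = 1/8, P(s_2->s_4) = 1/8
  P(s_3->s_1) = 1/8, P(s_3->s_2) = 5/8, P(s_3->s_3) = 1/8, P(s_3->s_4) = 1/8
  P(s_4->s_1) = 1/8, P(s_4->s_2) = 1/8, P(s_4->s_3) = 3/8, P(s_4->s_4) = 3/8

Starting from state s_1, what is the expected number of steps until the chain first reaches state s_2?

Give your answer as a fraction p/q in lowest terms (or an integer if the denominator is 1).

Answer: 136/47

Derivation:
Let h_i = expected steps to first reach s_2 from state i.
Boundary: h_s_2 = 0.
First-step equations for the other states:
  h_s_1 = 1 + 1/8*h_s_1 + 3/8*h_s_2 + 1/8*h_s_3 + 3/8*h_s_4
  h_s_3 = 1 + 1/8*h_s_1 + 5/8*h_s_2 + 1/8*h_s_3 + 1/8*h_s_4
  h_s_4 = 1 + 1/8*h_s_1 + 1/8*h_s_2 + 3/8*h_s_3 + 3/8*h_s_4

Substituting h_s_2 = 0 and rearranging gives the linear system (I - Q) h = 1:
  [7/8, -1/8, -3/8] . (h_s_1, h_s_3, h_s_4) = 1
  [-1/8, 7/8, -1/8] . (h_s_1, h_s_3, h_s_4) = 1
  [-1/8, -3/8, 5/8] . (h_s_1, h_s_3, h_s_4) = 1

Solving yields:
  h_s_1 = 136/47
  h_s_3 = 96/47
  h_s_4 = 160/47

Starting state is s_1, so the expected hitting time is h_s_1 = 136/47.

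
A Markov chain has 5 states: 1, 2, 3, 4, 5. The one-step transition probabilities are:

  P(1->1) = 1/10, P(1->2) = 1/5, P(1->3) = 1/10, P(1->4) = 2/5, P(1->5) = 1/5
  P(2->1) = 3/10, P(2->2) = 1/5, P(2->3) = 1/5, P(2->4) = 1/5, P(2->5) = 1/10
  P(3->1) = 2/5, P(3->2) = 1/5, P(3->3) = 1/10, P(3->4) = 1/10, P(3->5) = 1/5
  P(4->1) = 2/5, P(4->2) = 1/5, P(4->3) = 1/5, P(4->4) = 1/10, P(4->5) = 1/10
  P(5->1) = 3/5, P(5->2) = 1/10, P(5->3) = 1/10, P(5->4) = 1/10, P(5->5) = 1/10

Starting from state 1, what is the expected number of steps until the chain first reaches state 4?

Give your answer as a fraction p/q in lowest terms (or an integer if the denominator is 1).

Let h_i = expected steps to first reach 4 from state i.
Boundary: h_4 = 0.
First-step equations for the other states:
  h_1 = 1 + 1/10*h_1 + 1/5*h_2 + 1/10*h_3 + 2/5*h_4 + 1/5*h_5
  h_2 = 1 + 3/10*h_1 + 1/5*h_2 + 1/5*h_3 + 1/5*h_4 + 1/10*h_5
  h_3 = 1 + 2/5*h_1 + 1/5*h_2 + 1/10*h_3 + 1/10*h_4 + 1/5*h_5
  h_5 = 1 + 3/5*h_1 + 1/10*h_2 + 1/10*h_3 + 1/10*h_4 + 1/10*h_5

Substituting h_4 = 0 and rearranging gives the linear system (I - Q) h = 1:
  [9/10, -1/5, -1/10, -1/5] . (h_1, h_2, h_3, h_5) = 1
  [-3/10, 4/5, -1/5, -1/10] . (h_1, h_2, h_3, h_5) = 1
  [-2/5, -1/5, 9/10, -1/5] . (h_1, h_2, h_3, h_5) = 1
  [-3/5, -1/10, -1/10, 9/10] . (h_1, h_2, h_3, h_5) = 1

Solving yields:
  h_1 = 10900/3033
  h_2 = 13130/3033
  h_3 = 14170/3033
  h_5 = 13670/3033

Starting state is 1, so the expected hitting time is h_1 = 10900/3033.

Answer: 10900/3033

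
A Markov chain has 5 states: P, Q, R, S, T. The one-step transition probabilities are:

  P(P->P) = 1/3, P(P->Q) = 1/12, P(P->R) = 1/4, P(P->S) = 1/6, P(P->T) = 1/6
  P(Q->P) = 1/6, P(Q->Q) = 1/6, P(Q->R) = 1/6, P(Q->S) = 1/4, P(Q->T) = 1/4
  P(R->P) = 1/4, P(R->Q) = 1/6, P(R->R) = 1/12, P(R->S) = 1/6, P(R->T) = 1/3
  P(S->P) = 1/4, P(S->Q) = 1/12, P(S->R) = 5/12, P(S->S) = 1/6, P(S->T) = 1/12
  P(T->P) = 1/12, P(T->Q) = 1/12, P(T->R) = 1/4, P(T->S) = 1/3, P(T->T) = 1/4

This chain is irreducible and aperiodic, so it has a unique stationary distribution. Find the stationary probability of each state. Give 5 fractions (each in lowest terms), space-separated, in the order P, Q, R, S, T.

The stationary distribution satisfies pi = pi * P, i.e.:
  pi_P = 1/3*pi_P + 1/6*pi_Q + 1/4*pi_R + 1/4*pi_S + 1/12*pi_T
  pi_Q = 1/12*pi_P + 1/6*pi_Q + 1/6*pi_R + 1/12*pi_S + 1/12*pi_T
  pi_R = 1/4*pi_P + 1/6*pi_Q + 1/12*pi_R + 5/12*pi_S + 1/4*pi_T
  pi_S = 1/6*pi_P + 1/4*pi_Q + 1/6*pi_R + 1/6*pi_S + 1/3*pi_T
  pi_T = 1/6*pi_P + 1/4*pi_Q + 1/3*pi_R + 1/12*pi_S + 1/4*pi_T
with normalization: pi_P + pi_Q + pi_R + pi_S + pi_T = 1.

Using the first 4 balance equations plus normalization, the linear system A*pi = b is:
  [-2/3, 1/6, 1/4, 1/4, 1/12] . pi = 0
  [1/12, -5/6, 1/6, 1/12, 1/12] . pi = 0
  [1/4, 1/6, -11/12, 5/12, 1/4] . pi = 0
  [1/6, 1/4, 1/6, -5/6, 1/3] . pi = 0
  [1, 1, 1, 1, 1] . pi = 1

Solving yields:
  pi_P = 1153/5164
  pi_Q = 1161/10328
  pi_R = 2443/10328
  pi_S = 4379/20656
  pi_T = 4457/20656

Verification (pi * P):
  1153/5164*1/3 + 1161/10328*1/6 + 2443/10328*1/4 + 4379/20656*1/4 + 4457/20656*1/12 = 1153/5164 = pi_P  (ok)
  1153/5164*1/12 + 1161/10328*1/6 + 2443/10328*1/6 + 4379/20656*1/12 + 4457/20656*1/12 = 1161/10328 = pi_Q  (ok)
  1153/5164*1/4 + 1161/10328*1/6 + 2443/10328*1/12 + 4379/20656*5/12 + 4457/20656*1/4 = 2443/10328 = pi_R  (ok)
  1153/5164*1/6 + 1161/10328*1/4 + 2443/10328*1/6 + 4379/20656*1/6 + 4457/20656*1/3 = 4379/20656 = pi_S  (ok)
  1153/5164*1/6 + 1161/10328*1/4 + 2443/10328*1/3 + 4379/20656*1/12 + 4457/20656*1/4 = 4457/20656 = pi_T  (ok)

Answer: 1153/5164 1161/10328 2443/10328 4379/20656 4457/20656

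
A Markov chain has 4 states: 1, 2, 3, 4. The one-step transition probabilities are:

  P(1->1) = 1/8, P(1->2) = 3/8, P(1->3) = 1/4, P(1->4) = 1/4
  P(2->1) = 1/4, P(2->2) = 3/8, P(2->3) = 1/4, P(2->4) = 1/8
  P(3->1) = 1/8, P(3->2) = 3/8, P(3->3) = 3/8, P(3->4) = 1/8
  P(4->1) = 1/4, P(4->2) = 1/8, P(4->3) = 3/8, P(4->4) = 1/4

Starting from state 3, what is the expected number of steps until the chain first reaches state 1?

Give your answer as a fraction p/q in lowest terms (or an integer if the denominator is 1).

Let h_i = expected steps to first reach 1 from state i.
Boundary: h_1 = 0.
First-step equations for the other states:
  h_2 = 1 + 1/4*h_1 + 3/8*h_2 + 1/4*h_3 + 1/8*h_4
  h_3 = 1 + 1/8*h_1 + 3/8*h_2 + 3/8*h_3 + 1/8*h_4
  h_4 = 1 + 1/4*h_1 + 1/8*h_2 + 3/8*h_3 + 1/4*h_4

Substituting h_1 = 0 and rearranging gives the linear system (I - Q) h = 1:
  [5/8, -1/4, -1/8] . (h_2, h_3, h_4) = 1
  [-3/8, 5/8, -1/8] . (h_2, h_3, h_4) = 1
  [-1/8, -3/8, 3/4] . (h_2, h_3, h_4) = 1

Solving yields:
  h_2 = 392/83
  h_3 = 448/83
  h_4 = 400/83

Starting state is 3, so the expected hitting time is h_3 = 448/83.

Answer: 448/83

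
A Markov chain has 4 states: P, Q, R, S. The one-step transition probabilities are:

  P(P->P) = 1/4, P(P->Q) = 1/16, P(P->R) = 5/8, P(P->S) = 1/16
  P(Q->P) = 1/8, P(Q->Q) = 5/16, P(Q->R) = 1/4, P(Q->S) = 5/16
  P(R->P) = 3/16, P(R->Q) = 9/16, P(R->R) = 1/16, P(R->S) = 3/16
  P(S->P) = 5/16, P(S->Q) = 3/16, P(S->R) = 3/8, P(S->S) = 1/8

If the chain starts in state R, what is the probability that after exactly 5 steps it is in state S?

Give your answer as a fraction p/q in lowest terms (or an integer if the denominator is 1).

Computing P^5 by repeated multiplication:
P^1 =
  P: [1/4, 1/16, 5/8, 1/16]
  Q: [1/8, 5/16, 1/4, 5/16]
  R: [3/16, 9/16, 1/16, 3/16]
  S: [5/16, 3/16, 3/8, 1/8]
P^2 =
  P: [53/256, 51/128, 15/64, 41/256]
  Q: [55/256, 39/128, 37/128, 49/256]
  R: [3/16, 33/128, 85/256, 57/256]
  S: [27/128, 5/16, 5/16, 21/128]
P^3 =
  P: [801/4096, 613/2048, 311/1024, 825/4096]
  Q: [843/4096, 629/2048, 615/2048, 765/4096]
  R: [27/128, 657/2048, 1171/4096, 747/4096]
  S: [413/2048, 325/1024, 149/512, 389/2048]
P^4 =
  P: [13513/65536, 10301/32768, 4777/16384, 12313/65536]
  Q: [13403/65536, 10249/32768, 9641/32768, 12353/65536]
  R: [3333/16384, 10107/32768, 19549/65536, 12441/65536]
  S: [6685/32768, 5097/16384, 2415/8192, 6229/32768]
P^5 =
  P: [214145/1048576, 162717/524288, 77631/262144, 198473/1048576]
  Q: [214219/1048576, 163245/524288, 154711/524288, 198445/1048576]
  R: [13413/65536, 163833/524288, 308371/1048576, 197931/1048576]
  S: [107253/524288, 81641/262144, 38665/131072, 99093/524288]

(P^5)[R -> S] = 197931/1048576

Answer: 197931/1048576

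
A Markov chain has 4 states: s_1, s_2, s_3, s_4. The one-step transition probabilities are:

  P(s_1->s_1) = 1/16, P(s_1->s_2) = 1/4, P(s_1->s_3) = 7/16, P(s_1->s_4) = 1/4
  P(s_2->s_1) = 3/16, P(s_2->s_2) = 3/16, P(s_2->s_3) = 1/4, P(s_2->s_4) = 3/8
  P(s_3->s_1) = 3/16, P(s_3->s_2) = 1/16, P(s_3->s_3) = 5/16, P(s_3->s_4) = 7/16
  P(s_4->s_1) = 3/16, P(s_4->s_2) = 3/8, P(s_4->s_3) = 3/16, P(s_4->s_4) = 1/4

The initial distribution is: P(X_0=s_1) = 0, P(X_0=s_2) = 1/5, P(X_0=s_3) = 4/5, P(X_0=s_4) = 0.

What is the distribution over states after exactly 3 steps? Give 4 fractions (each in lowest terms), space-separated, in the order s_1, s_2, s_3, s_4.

Answer: 171/1024 2279/10240 5699/20480 6803/20480

Derivation:
Propagating the distribution step by step (d_{t+1} = d_t * P):
d_0 = (s_1=0, s_2=1/5, s_3=4/5, s_4=0)
  d_1[s_1] = 0*1/16 + 1/5*3/16 + 4/5*3/16 + 0*3/16 = 3/16
  d_1[s_2] = 0*1/4 + 1/5*3/16 + 4/5*1/16 + 0*3/8 = 7/80
  d_1[s_3] = 0*7/16 + 1/5*1/4 + 4/5*5/16 + 0*3/16 = 3/10
  d_1[s_4] = 0*1/4 + 1/5*3/8 + 4/5*7/16 + 0*1/4 = 17/40
d_1 = (s_1=3/16, s_2=7/80, s_3=3/10, s_4=17/40)
  d_2[s_1] = 3/16*1/16 + 7/80*3/16 + 3/10*3/16 + 17/40*3/16 = 21/128
  d_2[s_2] = 3/16*1/4 + 7/80*3/16 + 3/10*1/16 + 17/40*3/8 = 309/1280
  d_2[s_3] = 3/16*7/16 + 7/80*1/4 + 3/10*5/16 + 17/40*3/16 = 71/256
  d_2[s_4] = 3/16*1/4 + 7/80*3/8 + 3/10*7/16 + 17/40*1/4 = 203/640
d_2 = (s_1=21/128, s_2=309/1280, s_3=71/256, s_4=203/640)
  d_3[s_1] = 21/128*1/16 + 309/1280*3/16 + 71/256*3/16 + 203/640*3/16 = 171/1024
  d_3[s_2] = 21/128*1/4 + 309/1280*3/16 + 71/256*1/16 + 203/640*3/8 = 2279/10240
  d_3[s_3] = 21/128*7/16 + 309/1280*1/4 + 71/256*5/16 + 203/640*3/16 = 5699/20480
  d_3[s_4] = 21/128*1/4 + 309/1280*3/8 + 71/256*7/16 + 203/640*1/4 = 6803/20480
d_3 = (s_1=171/1024, s_2=2279/10240, s_3=5699/20480, s_4=6803/20480)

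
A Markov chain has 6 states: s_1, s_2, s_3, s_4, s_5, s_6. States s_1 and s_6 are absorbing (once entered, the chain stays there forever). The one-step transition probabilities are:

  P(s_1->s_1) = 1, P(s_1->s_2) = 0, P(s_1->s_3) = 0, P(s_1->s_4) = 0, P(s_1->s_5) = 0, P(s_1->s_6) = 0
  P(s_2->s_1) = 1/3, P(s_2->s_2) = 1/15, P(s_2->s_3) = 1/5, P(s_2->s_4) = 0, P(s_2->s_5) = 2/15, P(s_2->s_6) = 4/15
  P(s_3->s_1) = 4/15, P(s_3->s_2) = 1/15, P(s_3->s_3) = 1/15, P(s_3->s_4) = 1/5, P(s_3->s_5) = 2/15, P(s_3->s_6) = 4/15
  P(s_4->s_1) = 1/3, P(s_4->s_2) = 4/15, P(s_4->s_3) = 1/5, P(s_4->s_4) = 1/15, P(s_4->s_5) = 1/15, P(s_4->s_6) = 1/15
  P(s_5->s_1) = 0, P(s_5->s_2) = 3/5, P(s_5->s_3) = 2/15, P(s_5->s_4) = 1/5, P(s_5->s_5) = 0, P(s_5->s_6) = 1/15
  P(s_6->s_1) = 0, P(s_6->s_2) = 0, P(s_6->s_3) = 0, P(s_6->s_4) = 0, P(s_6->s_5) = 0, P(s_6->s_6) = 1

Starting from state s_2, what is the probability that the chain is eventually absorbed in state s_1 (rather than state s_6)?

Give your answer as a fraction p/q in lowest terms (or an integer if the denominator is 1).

Let a_i = P(absorbed in s_1 | start in state i).
Boundary conditions: a_s_1 = 1, a_s_6 = 0.
For each transient state i, a_i = sum_j P(i->j) * a_j:
  a_s_2 = 1/3*a_s_1 + 1/15*a_s_2 + 1/5*a_s_3 + 0*a_s_4 + 2/15*a_s_5 + 4/15*a_s_6
  a_s_3 = 4/15*a_s_1 + 1/15*a_s_2 + 1/15*a_s_3 + 1/5*a_s_4 + 2/15*a_s_5 + 4/15*a_s_6
  a_s_4 = 1/3*a_s_1 + 4/15*a_s_2 + 1/5*a_s_3 + 1/15*a_s_4 + 1/15*a_s_5 + 1/15*a_s_6
  a_s_5 = 0*a_s_1 + 3/5*a_s_2 + 2/15*a_s_3 + 1/5*a_s_4 + 0*a_s_5 + 1/15*a_s_6

Substituting a_s_1 = 1 and a_s_6 = 0, rearrange to (I - Q) a = r where r[i] = P(i -> s_1):
  [14/15, -1/5, 0, -2/15] . (a_s_2, a_s_3, a_s_4, a_s_5) = 1/3
  [-1/15, 14/15, -1/5, -2/15] . (a_s_2, a_s_3, a_s_4, a_s_5) = 4/15
  [-4/15, -1/5, 14/15, -1/15] . (a_s_2, a_s_3, a_s_4, a_s_5) = 1/3
  [-3/5, -2/15, -1/5, 1] . (a_s_2, a_s_3, a_s_4, a_s_5) = 0

Solving yields:
  a_s_2 = 4360/7917
  a_s_3 = 1439/2639
  a_s_4 = 5302/7917
  a_s_5 = 4252/7917

Starting state is s_2, so the absorption probability is a_s_2 = 4360/7917.

Answer: 4360/7917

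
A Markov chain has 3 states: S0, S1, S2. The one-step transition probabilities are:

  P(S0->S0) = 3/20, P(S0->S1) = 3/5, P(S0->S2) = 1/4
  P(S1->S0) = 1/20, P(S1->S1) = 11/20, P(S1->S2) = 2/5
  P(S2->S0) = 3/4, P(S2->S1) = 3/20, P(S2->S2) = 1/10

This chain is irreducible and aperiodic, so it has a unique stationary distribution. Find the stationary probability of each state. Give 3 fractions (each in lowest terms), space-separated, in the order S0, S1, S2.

The stationary distribution satisfies pi = pi * P, i.e.:
  pi_S0 = 3/20*pi_S0 + 1/20*pi_S1 + 3/4*pi_S2
  pi_S1 = 3/5*pi_S0 + 11/20*pi_S1 + 3/20*pi_S2
  pi_S2 = 1/4*pi_S0 + 2/5*pi_S1 + 1/10*pi_S2
with normalization: pi_S0 + pi_S1 + pi_S2 = 1.

Using the first 2 balance equations plus normalization, the linear system A*pi = b is:
  [-17/20, 1/20, 3/4] . pi = 0
  [3/5, -9/20, 3/20] . pi = 0
  [1, 1, 1] . pi = 1

Solving yields:
  pi_S0 = 23/85
  pi_S1 = 77/170
  pi_S2 = 47/170

Verification (pi * P):
  23/85*3/20 + 77/170*1/20 + 47/170*3/4 = 23/85 = pi_S0  (ok)
  23/85*3/5 + 77/170*11/20 + 47/170*3/20 = 77/170 = pi_S1  (ok)
  23/85*1/4 + 77/170*2/5 + 47/170*1/10 = 47/170 = pi_S2  (ok)

Answer: 23/85 77/170 47/170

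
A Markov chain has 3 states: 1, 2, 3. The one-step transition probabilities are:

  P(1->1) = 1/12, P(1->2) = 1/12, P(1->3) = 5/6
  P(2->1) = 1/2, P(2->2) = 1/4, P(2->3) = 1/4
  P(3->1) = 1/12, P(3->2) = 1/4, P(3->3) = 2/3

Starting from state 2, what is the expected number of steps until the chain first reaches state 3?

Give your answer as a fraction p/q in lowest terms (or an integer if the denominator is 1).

Let h_i = expected steps to first reach 3 from state i.
Boundary: h_3 = 0.
First-step equations for the other states:
  h_1 = 1 + 1/12*h_1 + 1/12*h_2 + 5/6*h_3
  h_2 = 1 + 1/2*h_1 + 1/4*h_2 + 1/4*h_3

Substituting h_3 = 0 and rearranging gives the linear system (I - Q) h = 1:
  [11/12, -1/12] . (h_1, h_2) = 1
  [-1/2, 3/4] . (h_1, h_2) = 1

Solving yields:
  h_1 = 40/31
  h_2 = 68/31

Starting state is 2, so the expected hitting time is h_2 = 68/31.

Answer: 68/31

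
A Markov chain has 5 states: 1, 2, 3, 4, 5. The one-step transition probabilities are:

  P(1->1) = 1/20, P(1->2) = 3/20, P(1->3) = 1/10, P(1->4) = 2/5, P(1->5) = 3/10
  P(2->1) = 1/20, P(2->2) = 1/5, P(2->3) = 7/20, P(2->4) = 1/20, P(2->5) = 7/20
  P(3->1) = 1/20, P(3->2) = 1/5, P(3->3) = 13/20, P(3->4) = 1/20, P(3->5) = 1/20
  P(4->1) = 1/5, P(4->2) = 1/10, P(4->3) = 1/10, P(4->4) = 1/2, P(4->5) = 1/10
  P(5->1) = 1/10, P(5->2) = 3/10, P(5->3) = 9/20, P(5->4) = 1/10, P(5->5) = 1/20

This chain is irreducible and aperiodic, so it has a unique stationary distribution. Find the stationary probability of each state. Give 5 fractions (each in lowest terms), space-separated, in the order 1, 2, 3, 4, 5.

Answer: 189/2365 167/860 4123/9460 729/4730 643/4730

Derivation:
The stationary distribution satisfies pi = pi * P, i.e.:
  pi_1 = 1/20*pi_1 + 1/20*pi_2 + 1/20*pi_3 + 1/5*pi_4 + 1/10*pi_5
  pi_2 = 3/20*pi_1 + 1/5*pi_2 + 1/5*pi_3 + 1/10*pi_4 + 3/10*pi_5
  pi_3 = 1/10*pi_1 + 7/20*pi_2 + 13/20*pi_3 + 1/10*pi_4 + 9/20*pi_5
  pi_4 = 2/5*pi_1 + 1/20*pi_2 + 1/20*pi_3 + 1/2*pi_4 + 1/10*pi_5
  pi_5 = 3/10*pi_1 + 7/20*pi_2 + 1/20*pi_3 + 1/10*pi_4 + 1/20*pi_5
with normalization: pi_1 + pi_2 + pi_3 + pi_4 + pi_5 = 1.

Using the first 4 balance equations plus normalization, the linear system A*pi = b is:
  [-19/20, 1/20, 1/20, 1/5, 1/10] . pi = 0
  [3/20, -4/5, 1/5, 1/10, 3/10] . pi = 0
  [1/10, 7/20, -7/20, 1/10, 9/20] . pi = 0
  [2/5, 1/20, 1/20, -1/2, 1/10] . pi = 0
  [1, 1, 1, 1, 1] . pi = 1

Solving yields:
  pi_1 = 189/2365
  pi_2 = 167/860
  pi_3 = 4123/9460
  pi_4 = 729/4730
  pi_5 = 643/4730

Verification (pi * P):
  189/2365*1/20 + 167/860*1/20 + 4123/9460*1/20 + 729/4730*1/5 + 643/4730*1/10 = 189/2365 = pi_1  (ok)
  189/2365*3/20 + 167/860*1/5 + 4123/9460*1/5 + 729/4730*1/10 + 643/4730*3/10 = 167/860 = pi_2  (ok)
  189/2365*1/10 + 167/860*7/20 + 4123/9460*13/20 + 729/4730*1/10 + 643/4730*9/20 = 4123/9460 = pi_3  (ok)
  189/2365*2/5 + 167/860*1/20 + 4123/9460*1/20 + 729/4730*1/2 + 643/4730*1/10 = 729/4730 = pi_4  (ok)
  189/2365*3/10 + 167/860*7/20 + 4123/9460*1/20 + 729/4730*1/10 + 643/4730*1/20 = 643/4730 = pi_5  (ok)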